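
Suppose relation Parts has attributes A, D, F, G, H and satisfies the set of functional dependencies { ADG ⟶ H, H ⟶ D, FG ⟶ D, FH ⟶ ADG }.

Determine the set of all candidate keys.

{F, H}⁺: H→D adds D; FH→ADG adds A, G → {A, D, F, G, H}. Minimal: {H}⁺ = {D, H}; {F}⁺ = {F} — none reach the full schema.
{A, F, G}⁺: FG→D adds D; ADG→H adds H → {A, D, F, G, H}. Minimal: {F, G}⁺ = {D, F, G}; {A, G}⁺ = {A, G}; {A, F}⁺ = {A, F} — none reach the full schema.

{F, H}, {A, F, G}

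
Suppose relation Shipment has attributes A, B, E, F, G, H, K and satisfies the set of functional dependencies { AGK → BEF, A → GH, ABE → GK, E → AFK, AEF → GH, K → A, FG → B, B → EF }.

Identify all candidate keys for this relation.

{B}⁺: B→EF adds E, F; E→AFK adds A, K; AEF→GH adds G, H → {A, B, E, F, G, H, K}.
{E}⁺: E→AFK adds A, F, K; AEF→GH adds G, H; FG→B adds B → {A, B, E, F, G, H, K}.
{K}⁺: K→A adds A; A→GH adds G, H; AGK→BEF adds B, E, F → {A, B, E, F, G, H, K}.
{A, F}⁺: A→GH adds G, H; FG→B adds B; B→EF adds E; ABE→GK adds K → {A, B, E, F, G, H, K}.
{F, G}⁺: FG→B adds B; B→EF adds E; E→AFK adds A, K; AEF→GH adds H → {A, B, E, F, G, H, K}.
Any other superkey contains one of these as a subset, so there are no further candidate keys.

(B), (E), (K), (A, F), (F, G)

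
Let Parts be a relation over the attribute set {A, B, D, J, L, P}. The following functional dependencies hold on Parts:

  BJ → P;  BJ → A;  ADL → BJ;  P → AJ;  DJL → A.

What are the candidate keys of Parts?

ADL, DJL, DLP

Attributes D, L never appear on any right-hand side, so every candidate key must contain {D, L}.
{D, L}⁺ = {D, L}, which is not all of the schema, so we must add further attributes.
{A, D, L}⁺: ADL→BJ adds B, J; BJ→P adds P → {A, B, D, J, L, P}.
{D, J, L}⁺: DJL→A adds A; ADL→BJ adds B; BJ→P adds P → {A, B, D, J, L, P}.
{D, L, P}⁺: P→AJ adds A, J; ADL→BJ adds B → {A, B, D, J, L, P}.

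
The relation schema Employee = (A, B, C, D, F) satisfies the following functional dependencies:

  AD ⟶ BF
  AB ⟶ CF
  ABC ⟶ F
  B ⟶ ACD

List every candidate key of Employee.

{B}⁺: B→ACD adds A, C, D; AD→BF adds F → {A, B, C, D, F}.
{A, D}⁺: AD→BF adds B, F; AB→CF adds C → {A, B, C, D, F}. Minimal: {D}⁺ = {D}; {A}⁺ = {A} — none reach the full schema.
Any other superkey contains one of these as a subset, so there are no further candidate keys.

(B), (A, D)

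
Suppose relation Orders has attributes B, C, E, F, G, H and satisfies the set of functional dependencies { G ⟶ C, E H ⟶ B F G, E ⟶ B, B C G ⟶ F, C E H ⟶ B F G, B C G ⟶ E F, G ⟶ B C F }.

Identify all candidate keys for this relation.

{E, H}; {G, H}

Attribute H never appears on the right-hand side of any dependency, so H must belong to every candidate key.
{H}⁺ = {H}, which is not all of the schema, so we must add further attributes.
{E, H}⁺: EH→BFG adds B, F, G; G→BCF adds C → {B, C, E, F, G, H}.
{G, H}⁺: G→C adds C; G→BCF adds B, F; BCG→EF adds E → {B, C, E, F, G, H}.
Any other superkey contains one of these as a subset, so there are no further candidate keys.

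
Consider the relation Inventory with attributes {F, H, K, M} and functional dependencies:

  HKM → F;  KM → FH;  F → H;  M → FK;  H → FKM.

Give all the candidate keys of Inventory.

(F), (H), (M)

{F}⁺: F→H adds H; H→FKM adds K, M → {F, H, K, M}.
{H}⁺: H→FKM adds F, K, M → {F, H, K, M}.
{M}⁺: M→FK adds F, K; KM→FH adds H → {F, H, K, M}.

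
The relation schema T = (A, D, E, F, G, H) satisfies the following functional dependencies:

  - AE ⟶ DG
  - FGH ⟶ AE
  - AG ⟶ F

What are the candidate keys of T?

Attribute H never appears on the right-hand side of any dependency, so H must belong to every candidate key.
{H}⁺ = {H}, which is not all of the schema, so we must add further attributes.
{A, E, H}⁺: AE→DG adds D, G; AG→F adds F → {A, D, E, F, G, H}. Minimal: {E, H}⁺ = {E, H}; {A, H}⁺ = {A, H}; {A, E}⁺ = {A, D, E, F, G} — none reach the full schema.
{A, G, H}⁺: AG→F adds F; FGH→AE adds E; AE→DG adds D → {A, D, E, F, G, H}. Minimal: {G, H}⁺ = {G, H}; {A, H}⁺ = {A, H}; {A, G}⁺ = {A, F, G} — none reach the full schema.
{F, G, H}⁺: FGH→AE adds A, E; AE→DG adds D → {A, D, E, F, G, H}. Minimal: {G, H}⁺ = {G, H}; {F, H}⁺ = {F, H}; {F, G}⁺ = {F, G} — none reach the full schema.

AEH, AGH, FGH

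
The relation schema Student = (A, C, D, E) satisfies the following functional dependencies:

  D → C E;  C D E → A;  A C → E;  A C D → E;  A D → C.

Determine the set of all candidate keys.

{D}

Attribute D never appears on the right-hand side of any dependency, so D must belong to every candidate key.
{D}⁺ = {A, C, D, E}, which is all of the schema, so {D} is the only candidate key.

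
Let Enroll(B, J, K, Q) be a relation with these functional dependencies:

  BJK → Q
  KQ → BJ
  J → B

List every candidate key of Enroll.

{J, K}, {K, Q}

Attribute K never appears on the right-hand side of any dependency, so K must belong to every candidate key.
{K}⁺ = {K}, which is not all of the schema, so we must add further attributes.
{J, K}⁺: J→B adds B; BJK→Q adds Q → {B, J, K, Q}. Minimal: {K}⁺ = {K}; {J}⁺ = {B, J} — none reach the full schema.
{K, Q}⁺: KQ→BJ adds B, J → {B, J, K, Q}. Minimal: {Q}⁺ = {Q}; {K}⁺ = {K} — none reach the full schema.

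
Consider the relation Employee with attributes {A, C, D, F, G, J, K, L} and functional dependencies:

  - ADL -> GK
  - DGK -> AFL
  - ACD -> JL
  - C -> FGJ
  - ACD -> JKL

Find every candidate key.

Attributes C, D never appear on any right-hand side, so every candidate key must contain {C, D}.
{C, D}⁺ = {C, D, F, G, J}, which is not all of the schema, so we must add further attributes.
{A, C, D}⁺: ACD→JL adds J, L; C→FGJ adds F, G; ACD→JKL adds K → {A, C, D, F, G, J, K, L}.
{C, D, K}⁺: C→FGJ adds F, G, J; DGK→AFL adds A, L → {A, C, D, F, G, J, K, L}.

ACD, CDK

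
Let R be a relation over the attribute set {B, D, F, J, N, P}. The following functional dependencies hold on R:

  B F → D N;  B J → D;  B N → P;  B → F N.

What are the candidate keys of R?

{B, J}

{B, J}⁺: BJ→D adds D; B→FN adds F, N; BN→P adds P → {B, D, F, J, N, P}. Minimal: {J}⁺ = {J}; {B}⁺ = {B, D, F, N, P} — none reach the full schema.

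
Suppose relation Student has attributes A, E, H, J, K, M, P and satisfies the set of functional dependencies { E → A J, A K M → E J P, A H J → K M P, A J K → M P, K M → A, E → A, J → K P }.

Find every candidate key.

(E, H), (A, H, J), (H, J, M), (H, K, M)

{E, H}⁺: E→AJ adds A, J; AHJ→KMP adds K, M, P → {A, E, H, J, K, M, P}.
{A, H, J}⁺: AHJ→KMP adds K, M, P; AKM→EJP adds E → {A, E, H, J, K, M, P}.
{H, J, M}⁺: J→KP adds K, P; KM→A adds A; AKM→EJP adds E → {A, E, H, J, K, M, P}.
{H, K, M}⁺: KM→A adds A; AKM→EJP adds E, J, P → {A, E, H, J, K, M, P}.
Any other superkey contains one of these as a subset, so there are no further candidate keys.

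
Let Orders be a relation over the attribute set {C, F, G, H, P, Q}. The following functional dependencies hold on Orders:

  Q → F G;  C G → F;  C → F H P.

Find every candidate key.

Attributes C, Q never appear on any right-hand side, so every candidate key must contain {C, Q}.
{C, Q}⁺ = {C, F, G, H, P, Q}, which is all of the schema, so {C, Q} is the only candidate key.

(C, Q)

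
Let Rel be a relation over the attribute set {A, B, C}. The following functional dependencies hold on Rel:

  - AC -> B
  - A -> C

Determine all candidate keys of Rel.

A

{A}⁺: A→C adds C; AC→B adds B → {A, B, C}.
No other minimal superkey exists.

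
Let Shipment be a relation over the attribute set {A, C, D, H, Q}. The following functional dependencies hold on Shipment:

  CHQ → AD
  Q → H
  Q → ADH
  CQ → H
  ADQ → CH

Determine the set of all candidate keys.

{Q}

{Q}⁺: Q→H adds H; Q→ADH adds A, D; ADQ→CH adds C → {A, C, D, H, Q}.
No other minimal superkey exists.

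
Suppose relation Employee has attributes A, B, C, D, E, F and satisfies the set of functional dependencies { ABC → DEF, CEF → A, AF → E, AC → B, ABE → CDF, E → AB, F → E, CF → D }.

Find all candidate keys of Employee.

E, F, AC

{E}⁺: E→AB adds A, B; ABE→CDF adds C, D, F → {A, B, C, D, E, F}.
{F}⁺: F→E adds E; E→AB adds A, B; ABE→CDF adds C, D → {A, B, C, D, E, F}.
{A, C}⁺: AC→B adds B; ABC→DEF adds D, E, F → {A, B, C, D, E, F}. Minimal: {C}⁺ = {C}; {A}⁺ = {A} — none reach the full schema.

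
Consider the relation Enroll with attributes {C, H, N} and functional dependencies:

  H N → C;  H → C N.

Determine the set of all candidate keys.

{H}⁺: H→CN adds C, N → {C, H, N}.
No other minimal superkey exists.

{H}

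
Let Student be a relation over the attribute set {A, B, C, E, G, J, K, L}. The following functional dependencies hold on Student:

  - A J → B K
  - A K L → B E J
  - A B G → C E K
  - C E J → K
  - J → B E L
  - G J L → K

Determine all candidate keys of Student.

{A, G, J}, {A, B, G, L}, {A, G, K, L}

Attributes A, G never appear on any right-hand side, so every candidate key must contain {A, G}.
{A, G}⁺ = {A, G}, which is not all of the schema, so we must add further attributes.
{A, G, J}⁺: AJ→BK adds B, K; ABG→CEK adds C, E; J→BEL adds L → {A, B, C, E, G, J, K, L}. Minimal: {G, J}⁺ = {B, E, G, J, K, L}; {A, J}⁺ = {A, B, E, J, K, L}; {A, G}⁺ = {A, G} — none reach the full schema.
{A, B, G, L}⁺: ABG→CEK adds C, E, K; AKL→BEJ adds J → {A, B, C, E, G, J, K, L}. Minimal: {B, G, L}⁺ = {B, G, L}; {A, G, L}⁺ = {A, G, L}; {A, B, L}⁺ = {A, B, L}; … — none reach the full schema.
{A, G, K, L}⁺: AKL→BEJ adds B, E, J; ABG→CEK adds C → {A, B, C, E, G, J, K, L}. Minimal: {G, K, L}⁺ = {G, K, L}; {A, K, L}⁺ = {A, B, E, J, K, L}; {A, G, L}⁺ = {A, G, L}; … — none reach the full schema.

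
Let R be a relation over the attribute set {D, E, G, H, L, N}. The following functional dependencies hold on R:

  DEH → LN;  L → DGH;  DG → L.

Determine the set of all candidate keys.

{E, L}, {D, E, G}, {D, E, H}

Attribute E never appears on the right-hand side of any dependency, so E must belong to every candidate key.
{E}⁺ = {E}, which is not all of the schema, so we must add further attributes.
{E, L}⁺: L→DGH adds D, G, H; DEH→LN adds N → {D, E, G, H, L, N}. Minimal: {L}⁺ = {D, G, H, L}; {E}⁺ = {E} — none reach the full schema.
{D, E, G}⁺: DG→L adds L; L→DGH adds H; DEH→LN adds N → {D, E, G, H, L, N}. Minimal: {E, G}⁺ = {E, G}; {D, G}⁺ = {D, G, H, L}; {D, E}⁺ = {D, E} — none reach the full schema.
{D, E, H}⁺: DEH→LN adds L, N; L→DGH adds G → {D, E, G, H, L, N}. Minimal: {E, H}⁺ = {E, H}; {D, H}⁺ = {D, H}; {D, E}⁺ = {D, E} — none reach the full schema.
Any other superkey contains one of these as a subset, so there are no further candidate keys.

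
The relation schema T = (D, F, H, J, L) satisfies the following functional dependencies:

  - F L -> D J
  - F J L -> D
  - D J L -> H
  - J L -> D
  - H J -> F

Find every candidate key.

FL, JL

Attribute L never appears on the right-hand side of any dependency, so L must belong to every candidate key.
{L}⁺ = {L}, which is not all of the schema, so we must add further attributes.
{F, L}⁺: FL→DJ adds D, J; DJL→H adds H → {D, F, H, J, L}.
{J, L}⁺: JL→D adds D; DJL→H adds H; HJ→F adds F → {D, F, H, J, L}.
Any other superkey contains one of these as a subset, so there are no further candidate keys.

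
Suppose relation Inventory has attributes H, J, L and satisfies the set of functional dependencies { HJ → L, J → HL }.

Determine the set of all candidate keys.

{J}

Attribute J never appears on the right-hand side of any dependency, so J must belong to every candidate key.
{J}⁺ = {H, J, L}, which is all of the schema, so {J} is the only candidate key.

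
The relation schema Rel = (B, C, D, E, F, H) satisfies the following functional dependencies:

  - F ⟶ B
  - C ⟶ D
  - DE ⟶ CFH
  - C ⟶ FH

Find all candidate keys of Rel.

Attribute E never appears on the right-hand side of any dependency, so E must belong to every candidate key.
{E}⁺ = {E}, which is not all of the schema, so we must add further attributes.
{C, E}⁺: C→D adds D; DE→CFH adds F, H; F→B adds B → {B, C, D, E, F, H}.
{D, E}⁺: DE→CFH adds C, F, H; F→B adds B → {B, C, D, E, F, H}.
Any other superkey contains one of these as a subset, so there are no further candidate keys.

{C, E}; {D, E}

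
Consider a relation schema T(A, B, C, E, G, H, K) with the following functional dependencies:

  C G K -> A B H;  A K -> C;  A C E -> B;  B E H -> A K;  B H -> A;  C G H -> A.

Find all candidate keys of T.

{A, E, G, K}, {B, E, G, H}, {C, E, G, H}, {C, E, G, K}

Attributes E, G never appear on any right-hand side, so every candidate key must contain {E, G}.
{E, G}⁺ = {E, G}, which is not all of the schema, so we must add further attributes.
{A, E, G, K}⁺: AK→C adds C; ACE→B adds B; CGK→ABH adds H → {A, B, C, E, G, H, K}. Minimal: {E, G, K}⁺ = {E, G, K}; {A, G, K}⁺ = {A, B, C, G, H, K}; {A, E, K}⁺ = {A, B, C, E, K}; … — none reach the full schema.
{B, E, G, H}⁺: BEH→AK adds A, K; AK→C adds C → {A, B, C, E, G, H, K}. Minimal: {E, G, H}⁺ = {E, G, H}; {B, G, H}⁺ = {A, B, G, H}; {B, E, H}⁺ = {A, B, C, E, H, K}; … — none reach the full schema.
{C, E, G, H}⁺: CGH→A adds A; ACE→B adds B; BEH→AK adds K → {A, B, C, E, G, H, K}. Minimal: {E, G, H}⁺ = {E, G, H}; {C, G, H}⁺ = {A, C, G, H}; {C, E, H}⁺ = {C, E, H}; … — none reach the full schema.
{C, E, G, K}⁺: CGK→ABH adds A, B, H → {A, B, C, E, G, H, K}. Minimal: {E, G, K}⁺ = {E, G, K}; {C, G, K}⁺ = {A, B, C, G, H, K}; {C, E, K}⁺ = {C, E, K}; … — none reach the full schema.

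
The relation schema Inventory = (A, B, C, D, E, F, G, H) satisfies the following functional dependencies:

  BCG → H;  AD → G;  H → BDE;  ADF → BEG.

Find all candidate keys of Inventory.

{A, C, D, F}, {A, C, F, H}, {A, B, C, F, G}

Attributes A, C, F never appear on any right-hand side, so every candidate key must contain {A, C, F}.
{A, C, F}⁺ = {A, C, F}, which is not all of the schema, so we must add further attributes.
{A, C, D, F}⁺: AD→G adds G; ADF→BEG adds B, E; BCG→H adds H → {A, B, C, D, E, F, G, H}. Minimal: {C, D, F}⁺ = {C, D, F}; {A, D, F}⁺ = {A, B, D, E, F, G}; {A, C, F}⁺ = {A, C, F}; … — none reach the full schema.
{A, C, F, H}⁺: H→BDE adds B, D, E; ADF→BEG adds G → {A, B, C, D, E, F, G, H}. Minimal: {C, F, H}⁺ = {B, C, D, E, F, H}; {A, F, H}⁺ = {A, B, D, E, F, G, H}; {A, C, H}⁺ = {A, B, C, D, E, G, H}; … — none reach the full schema.
{A, B, C, F, G}⁺: BCG→H adds H; H→BDE adds D, E → {A, B, C, D, E, F, G, H}. Minimal: {B, C, F, G}⁺ = {B, C, D, E, F, G, H}; {A, C, F, G}⁺ = {A, C, F, G}; {A, B, F, G}⁺ = {A, B, F, G}; … — none reach the full schema.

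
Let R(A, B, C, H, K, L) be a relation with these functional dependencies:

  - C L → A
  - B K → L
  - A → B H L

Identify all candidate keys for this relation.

Attributes C, K never appear on any right-hand side, so every candidate key must contain {C, K}.
{C, K}⁺ = {C, K}, which is not all of the schema, so we must add further attributes.
{A, C, K}⁺: A→BHL adds B, H, L → {A, B, C, H, K, L}.
{B, C, K}⁺: BK→L adds L; CL→A adds A; A→BHL adds H → {A, B, C, H, K, L}.
{C, K, L}⁺: CL→A adds A; A→BHL adds B, H → {A, B, C, H, K, L}.
Any other superkey contains one of these as a subset, so there are no further candidate keys.

ACK; BCK; CKL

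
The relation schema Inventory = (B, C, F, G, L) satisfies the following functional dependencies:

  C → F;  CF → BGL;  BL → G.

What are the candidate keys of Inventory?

Attribute C never appears on the right-hand side of any dependency, so C must belong to every candidate key.
{C}⁺ = {B, C, F, G, L}, which is all of the schema, so {C} is the only candidate key.

(C)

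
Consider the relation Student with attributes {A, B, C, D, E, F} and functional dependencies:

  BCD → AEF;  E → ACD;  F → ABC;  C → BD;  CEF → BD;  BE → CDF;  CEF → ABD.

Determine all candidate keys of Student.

C, E, F

{C}⁺: C→BD adds B, D; BCD→AEF adds A, E, F → {A, B, C, D, E, F}.
{E}⁺: E→ACD adds A, C, D; C→BD adds B; BE→CDF adds F → {A, B, C, D, E, F}.
{F}⁺: F→ABC adds A, B, C; C→BD adds D; BCD→AEF adds E → {A, B, C, D, E, F}.
Any other superkey contains one of these as a subset, so there are no further candidate keys.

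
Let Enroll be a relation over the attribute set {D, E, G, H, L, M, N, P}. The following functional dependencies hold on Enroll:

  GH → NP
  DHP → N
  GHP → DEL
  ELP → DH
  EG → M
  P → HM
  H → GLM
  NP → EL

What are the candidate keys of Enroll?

{H}, {P}

{H}⁺: H→GLM adds G, L, M; GH→NP adds N, P; GHP→DEL adds D, E → {D, E, G, H, L, M, N, P}.
{P}⁺: P→HM adds H, M; H→GLM adds G, L; GH→NP adds N; GHP→DEL adds D, E → {D, E, G, H, L, M, N, P}.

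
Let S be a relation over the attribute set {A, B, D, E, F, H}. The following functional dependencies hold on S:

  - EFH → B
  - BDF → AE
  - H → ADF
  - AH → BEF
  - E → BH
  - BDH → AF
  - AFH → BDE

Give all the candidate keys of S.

(E), (H), (B, D, F)

{E}⁺: E→BH adds B, H; H→ADF adds A, D, F → {A, B, D, E, F, H}.
{H}⁺: H→ADF adds A, D, F; AH→BEF adds B, E → {A, B, D, E, F, H}.
{B, D, F}⁺: BDF→AE adds A, E; E→BH adds H → {A, B, D, E, F, H}. Minimal: {D, F}⁺ = {D, F}; {B, F}⁺ = {B, F}; {B, D}⁺ = {B, D} — none reach the full schema.
Any other superkey contains one of these as a subset, so there are no further candidate keys.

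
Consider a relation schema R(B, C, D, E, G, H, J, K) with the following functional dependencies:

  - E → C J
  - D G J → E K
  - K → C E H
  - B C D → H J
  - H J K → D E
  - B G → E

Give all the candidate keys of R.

{B, D, G}; {B, G, K}

Attributes B, G never appear on any right-hand side, so every candidate key must contain {B, G}.
{B, G}⁺ = {B, C, E, G, J}, which is not all of the schema, so we must add further attributes.
{B, D, G}⁺: BG→E adds E; E→CJ adds C, J; DGJ→EK adds K; K→CEH adds H → {B, C, D, E, G, H, J, K}. Minimal: {D, G}⁺ = {D, G}; {B, G}⁺ = {B, C, E, G, J}; {B, D}⁺ = {B, D} — none reach the full schema.
{B, G, K}⁺: K→CEH adds C, E, H; E→CJ adds J; HJK→DE adds D → {B, C, D, E, G, H, J, K}. Minimal: {G, K}⁺ = {C, D, E, G, H, J, K}; {B, K}⁺ = {B, C, D, E, H, J, K}; {B, G}⁺ = {B, C, E, G, J} — none reach the full schema.
Any other superkey contains one of these as a subset, so there are no further candidate keys.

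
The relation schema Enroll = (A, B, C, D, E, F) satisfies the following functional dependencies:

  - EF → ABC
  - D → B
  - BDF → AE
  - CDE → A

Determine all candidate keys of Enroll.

Attributes D, F never appear on any right-hand side, so every candidate key must contain {D, F}.
{D, F}⁺ = {A, B, C, D, E, F}, which is all of the schema, so {D, F} is the only candidate key.

{D, F}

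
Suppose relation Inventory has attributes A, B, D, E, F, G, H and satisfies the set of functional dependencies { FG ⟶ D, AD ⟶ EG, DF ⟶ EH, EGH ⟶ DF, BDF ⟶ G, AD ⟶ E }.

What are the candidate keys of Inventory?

ABDF, ABDH, ABFG, ABEGH

Attributes A, B never appear on any right-hand side, so every candidate key must contain {A, B}.
{A, B}⁺ = {A, B}, which is not all of the schema, so we must add further attributes.
{A, B, D, F}⁺: AD→EG adds E, G; DF→EH adds H → {A, B, D, E, F, G, H}.
{A, B, D, H}⁺: AD→EG adds E, G; EGH→DF adds F → {A, B, D, E, F, G, H}.
{A, B, F, G}⁺: FG→D adds D; AD→EG adds E; DF→EH adds H → {A, B, D, E, F, G, H}.
{A, B, E, G, H}⁺: EGH→DF adds D, F → {A, B, D, E, F, G, H}.
Any other superkey contains one of these as a subset, so there are no further candidate keys.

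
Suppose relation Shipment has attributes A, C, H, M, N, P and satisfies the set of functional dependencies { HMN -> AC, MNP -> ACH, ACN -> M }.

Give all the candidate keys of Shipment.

(M, N, P), (A, C, N, P)

Attributes N, P never appear on any right-hand side, so every candidate key must contain {N, P}.
{N, P}⁺ = {N, P}, which is not all of the schema, so we must add further attributes.
{M, N, P}⁺: MNP→ACH adds A, C, H → {A, C, H, M, N, P}.
{A, C, N, P}⁺: ACN→M adds M; MNP→ACH adds H → {A, C, H, M, N, P}.
Any other superkey contains one of these as a subset, so there are no further candidate keys.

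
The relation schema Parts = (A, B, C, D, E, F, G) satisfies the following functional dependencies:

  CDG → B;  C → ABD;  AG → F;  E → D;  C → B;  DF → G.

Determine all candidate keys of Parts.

(C, E, F), (C, E, G)

Attributes C, E never appear on any right-hand side, so every candidate key must contain {C, E}.
{C, E}⁺ = {A, B, C, D, E}, which is not all of the schema, so we must add further attributes.
{C, E, F}⁺: C→ABD adds A, B, D; DF→G adds G → {A, B, C, D, E, F, G}. Minimal: {E, F}⁺ = {D, E, F, G}; {C, F}⁺ = {A, B, C, D, F, G}; {C, E}⁺ = {A, B, C, D, E} — none reach the full schema.
{C, E, G}⁺: C→ABD adds A, B, D; AG→F adds F → {A, B, C, D, E, F, G}. Minimal: {E, G}⁺ = {D, E, G}; {C, G}⁺ = {A, B, C, D, F, G}; {C, E}⁺ = {A, B, C, D, E} — none reach the full schema.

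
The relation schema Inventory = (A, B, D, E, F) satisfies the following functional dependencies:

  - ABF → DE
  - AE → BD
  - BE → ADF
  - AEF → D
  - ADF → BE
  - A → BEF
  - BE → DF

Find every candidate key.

{A}⁺: A→BEF adds B, E, F; BE→DF adds D → {A, B, D, E, F}.
{B, E}⁺: BE→ADF adds A, D, F → {A, B, D, E, F}.
Any other superkey contains one of these as a subset, so there are no further candidate keys.

{A}; {B, E}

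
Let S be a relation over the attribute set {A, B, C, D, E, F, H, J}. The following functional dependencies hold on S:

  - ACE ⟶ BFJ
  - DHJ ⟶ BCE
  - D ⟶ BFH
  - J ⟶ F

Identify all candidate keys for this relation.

Attributes A, D never appear on any right-hand side, so every candidate key must contain {A, D}.
{A, D}⁺ = {A, B, D, F, H}, which is not all of the schema, so we must add further attributes.
{A, D, J}⁺: D→BFH adds B, F, H; DHJ→BCE adds C, E → {A, B, C, D, E, F, H, J}. Minimal: {D, J}⁺ = {B, C, D, E, F, H, J}; {A, J}⁺ = {A, F, J}; {A, D}⁺ = {A, B, D, F, H} — none reach the full schema.
{A, C, D, E}⁺: ACE→BFJ adds B, F, J; D→BFH adds H → {A, B, C, D, E, F, H, J}. Minimal: {C, D, E}⁺ = {B, C, D, E, F, H}; {A, D, E}⁺ = {A, B, D, E, F, H}; {A, C, E}⁺ = {A, B, C, E, F, J}; … — none reach the full schema.

{A, D, J}; {A, C, D, E}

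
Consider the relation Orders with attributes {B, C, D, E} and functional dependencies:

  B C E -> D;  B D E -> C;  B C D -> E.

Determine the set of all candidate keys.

BCD, BCE, BDE

{B, C, D}⁺: BCD→E adds E → {B, C, D, E}.
{B, C, E}⁺: BCE→D adds D → {B, C, D, E}.
{B, D, E}⁺: BDE→C adds C → {B, C, D, E}.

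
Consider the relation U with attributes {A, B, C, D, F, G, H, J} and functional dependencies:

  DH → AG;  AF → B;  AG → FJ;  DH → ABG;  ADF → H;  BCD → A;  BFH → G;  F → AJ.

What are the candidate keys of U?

Attributes C, D never appear on any right-hand side, so every candidate key must contain {C, D}.
{C, D}⁺ = {C, D}, which is not all of the schema, so we must add further attributes.
{C, D, F}⁺: F→AJ adds A, J; AF→B adds B; ADF→H adds H; BFH→G adds G → {A, B, C, D, F, G, H, J}. Minimal: {D, F}⁺ = {A, B, D, F, G, H, J}; {C, F}⁺ = {A, B, C, F, J}; {C, D}⁺ = {C, D} — none reach the full schema.
{C, D, H}⁺: DH→AG adds A, G; AG→FJ adds F, J; DH→ABG adds B → {A, B, C, D, F, G, H, J}. Minimal: {D, H}⁺ = {A, B, D, F, G, H, J}; {C, H}⁺ = {C, H}; {C, D}⁺ = {C, D} — none reach the full schema.
{A, C, D, G}⁺: AG→FJ adds F, J; ADF→H adds H; AF→B adds B → {A, B, C, D, F, G, H, J}. Minimal: {C, D, G}⁺ = {C, D, G}; {A, D, G}⁺ = {A, B, D, F, G, H, J}; {A, C, G}⁺ = {A, B, C, F, G, J}; … — none reach the full schema.
{B, C, D, G}⁺: BCD→A adds A; AG→FJ adds F, J; ADF→H adds H → {A, B, C, D, F, G, H, J}. Minimal: {C, D, G}⁺ = {C, D, G}; {B, D, G}⁺ = {B, D, G}; {B, C, G}⁺ = {B, C, G}; … — none reach the full schema.

{C, D, F}; {C, D, H}; {A, C, D, G}; {B, C, D, G}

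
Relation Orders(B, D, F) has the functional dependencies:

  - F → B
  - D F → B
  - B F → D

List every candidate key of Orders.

F

Attribute F never appears on the right-hand side of any dependency, so F must belong to every candidate key.
{F}⁺ = {B, D, F}, which is all of the schema, so {F} is the only candidate key.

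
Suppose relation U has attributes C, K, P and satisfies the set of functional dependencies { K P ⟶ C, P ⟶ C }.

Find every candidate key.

KP

{K, P}⁺: KP→C adds C → {C, K, P}. Minimal: {P}⁺ = {C, P}; {K}⁺ = {K} — none reach the full schema.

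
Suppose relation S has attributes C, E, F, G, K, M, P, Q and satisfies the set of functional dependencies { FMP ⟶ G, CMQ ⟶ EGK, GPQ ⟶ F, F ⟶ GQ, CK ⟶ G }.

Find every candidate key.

{C, F, M, P}, {C, M, P, Q}

Attributes C, M, P never appear on any right-hand side, so every candidate key must contain {C, M, P}.
{C, M, P}⁺ = {C, M, P}, which is not all of the schema, so we must add further attributes.
{C, F, M, P}⁺: FMP→G adds G; F→GQ adds Q; CMQ→EGK adds E, K → {C, E, F, G, K, M, P, Q}. Minimal: {F, M, P}⁺ = {F, G, M, P, Q}; {C, M, P}⁺ = {C, M, P}; {C, F, P}⁺ = {C, F, G, P, Q}; … — none reach the full schema.
{C, M, P, Q}⁺: CMQ→EGK adds E, G, K; GPQ→F adds F → {C, E, F, G, K, M, P, Q}. Minimal: {M, P, Q}⁺ = {M, P, Q}; {C, P, Q}⁺ = {C, P, Q}; {C, M, Q}⁺ = {C, E, G, K, M, Q}; … — none reach the full schema.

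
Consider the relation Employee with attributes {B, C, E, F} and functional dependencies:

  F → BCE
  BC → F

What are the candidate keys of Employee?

{F}⁺: F→BCE adds B, C, E → {B, C, E, F}.
{B, C}⁺: BC→F adds F; F→BCE adds E → {B, C, E, F}.

F; BC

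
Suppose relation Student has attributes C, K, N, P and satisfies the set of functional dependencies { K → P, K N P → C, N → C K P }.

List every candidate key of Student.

{N}

{N}⁺: N→CKP adds C, K, P → {C, K, N, P}.
No other minimal superkey exists.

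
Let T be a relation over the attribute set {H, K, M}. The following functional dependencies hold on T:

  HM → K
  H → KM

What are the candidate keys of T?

H

Attribute H never appears on the right-hand side of any dependency, so H must belong to every candidate key.
{H}⁺ = {H, K, M}, which is all of the schema, so {H} is the only candidate key.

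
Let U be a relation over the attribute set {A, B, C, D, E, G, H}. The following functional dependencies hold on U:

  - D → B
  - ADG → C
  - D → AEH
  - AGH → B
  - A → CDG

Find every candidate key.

{A}⁺: A→CDG adds C, D, G; D→B adds B; D→AEH adds E, H → {A, B, C, D, E, G, H}.
{D}⁺: D→B adds B; D→AEH adds A, E, H; A→CDG adds C, G → {A, B, C, D, E, G, H}.
Any other superkey contains one of these as a subset, so there are no further candidate keys.

{A}, {D}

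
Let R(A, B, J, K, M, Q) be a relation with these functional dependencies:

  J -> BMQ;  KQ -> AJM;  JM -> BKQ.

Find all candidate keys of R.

{J}⁺: J→BMQ adds B, M, Q; JM→BKQ adds K; KQ→AJM adds A → {A, B, J, K, M, Q}.
{K, Q}⁺: KQ→AJM adds A, J, M; JM→BKQ adds B → {A, B, J, K, M, Q}.

(J), (K, Q)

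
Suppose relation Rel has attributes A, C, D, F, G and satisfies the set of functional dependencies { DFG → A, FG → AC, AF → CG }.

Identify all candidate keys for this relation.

Attributes D, F never appear on any right-hand side, so every candidate key must contain {D, F}.
{D, F}⁺ = {D, F}, which is not all of the schema, so we must add further attributes.
{A, D, F}⁺: AF→CG adds C, G → {A, C, D, F, G}. Minimal: {D, F}⁺ = {D, F}; {A, F}⁺ = {A, C, F, G}; {A, D}⁺ = {A, D} — none reach the full schema.
{D, F, G}⁺: DFG→A adds A; FG→AC adds C → {A, C, D, F, G}. Minimal: {F, G}⁺ = {A, C, F, G}; {D, G}⁺ = {D, G}; {D, F}⁺ = {D, F} — none reach the full schema.
Any other superkey contains one of these as a subset, so there are no further candidate keys.

ADF; DFG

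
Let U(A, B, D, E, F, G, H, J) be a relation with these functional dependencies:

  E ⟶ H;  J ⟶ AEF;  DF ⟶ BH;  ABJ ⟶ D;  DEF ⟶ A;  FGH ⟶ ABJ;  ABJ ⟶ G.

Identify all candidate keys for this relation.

{B, J}⁺: J→AEF adds A, E, F; ABJ→D adds D; ABJ→G adds G; E→H adds H → {A, B, D, E, F, G, H, J}. Minimal: {J}⁺ = {A, E, F, H, J}; {B}⁺ = {B} — none reach the full schema.
{D, J}⁺: J→AEF adds A, E, F; DF→BH adds B, H; ABJ→G adds G → {A, B, D, E, F, G, H, J}. Minimal: {J}⁺ = {A, E, F, H, J}; {D}⁺ = {D} — none reach the full schema.
{G, J}⁺: J→AEF adds A, E, F; E→H adds H; FGH→ABJ adds B; ABJ→D adds D → {A, B, D, E, F, G, H, J}. Minimal: {J}⁺ = {A, E, F, H, J}; {G}⁺ = {G} — none reach the full schema.
{D, F, G}⁺: DF→BH adds B, H; FGH→ABJ adds A, J; J→AEF adds E → {A, B, D, E, F, G, H, J}. Minimal: {F, G}⁺ = {F, G}; {D, G}⁺ = {D, G}; {D, F}⁺ = {B, D, F, H} — none reach the full schema.
{E, F, G}⁺: E→H adds H; FGH→ABJ adds A, B, J; ABJ→D adds D → {A, B, D, E, F, G, H, J}. Minimal: {F, G}⁺ = {F, G}; {E, G}⁺ = {E, G, H}; {E, F}⁺ = {E, F, H} — none reach the full schema.
{F, G, H}⁺: FGH→ABJ adds A, B, J; J→AEF adds E; ABJ→D adds D → {A, B, D, E, F, G, H, J}. Minimal: {G, H}⁺ = {G, H}; {F, H}⁺ = {F, H}; {F, G}⁺ = {F, G} — none reach the full schema.
Any other superkey contains one of these as a subset, so there are no further candidate keys.

{B, J}; {D, J}; {G, J}; {D, F, G}; {E, F, G}; {F, G, H}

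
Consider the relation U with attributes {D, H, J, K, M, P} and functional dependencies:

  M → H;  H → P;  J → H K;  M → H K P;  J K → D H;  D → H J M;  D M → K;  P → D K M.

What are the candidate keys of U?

D, H, J, M, P

{D}⁺: D→HJM adds H, J, M; DM→K adds K; H→P adds P → {D, H, J, K, M, P}.
{H}⁺: H→P adds P; P→DKM adds D, K, M; D→HJM adds J → {D, H, J, K, M, P}.
{J}⁺: J→HK adds H, K; JK→DH adds D; D→HJM adds M; H→P adds P → {D, H, J, K, M, P}.
{M}⁺: M→H adds H; H→P adds P; M→HKP adds K; P→DKM adds D; D→HJM adds J → {D, H, J, K, M, P}.
{P}⁺: P→DKM adds D, K, M; M→H adds H; D→HJM adds J → {D, H, J, K, M, P}.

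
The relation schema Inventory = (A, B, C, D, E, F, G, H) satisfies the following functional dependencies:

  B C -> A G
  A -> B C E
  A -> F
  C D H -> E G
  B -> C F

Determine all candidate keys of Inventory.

Attributes D, H never appear on any right-hand side, so every candidate key must contain {D, H}.
{D, H}⁺ = {D, H}, which is not all of the schema, so we must add further attributes.
{A, D, H}⁺: A→BCE adds B, C, E; A→F adds F; CDH→EG adds G → {A, B, C, D, E, F, G, H}.
{B, D, H}⁺: B→CF adds C, F; BC→AG adds A, G; A→BCE adds E → {A, B, C, D, E, F, G, H}.

{A, D, H}; {B, D, H}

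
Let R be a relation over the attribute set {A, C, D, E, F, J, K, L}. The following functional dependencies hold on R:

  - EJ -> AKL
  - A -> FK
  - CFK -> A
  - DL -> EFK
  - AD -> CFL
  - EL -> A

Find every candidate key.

(A, D, J); (D, E, J); (D, J, L); (C, D, F, J, K)

Attributes D, J never appear on any right-hand side, so every candidate key must contain {D, J}.
{D, J}⁺ = {D, J}, which is not all of the schema, so we must add further attributes.
{A, D, J}⁺: A→FK adds F, K; AD→CFL adds C, L; DL→EFK adds E → {A, C, D, E, F, J, K, L}.
{D, E, J}⁺: EJ→AKL adds A, K, L; A→FK adds F; AD→CFL adds C → {A, C, D, E, F, J, K, L}.
{D, J, L}⁺: DL→EFK adds E, F, K; EL→A adds A; AD→CFL adds C → {A, C, D, E, F, J, K, L}.
{C, D, F, J, K}⁺: CFK→A adds A; AD→CFL adds L; DL→EFK adds E → {A, C, D, E, F, J, K, L}.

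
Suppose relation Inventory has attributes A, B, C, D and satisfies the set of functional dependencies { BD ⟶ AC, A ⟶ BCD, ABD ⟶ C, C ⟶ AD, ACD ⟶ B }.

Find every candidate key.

{A}; {C}; {B, D}

{A}⁺: A→BCD adds B, C, D → {A, B, C, D}.
{C}⁺: C→AD adds A, D; ACD→B adds B → {A, B, C, D}.
{B, D}⁺: BD→AC adds A, C → {A, B, C, D}. Minimal: {D}⁺ = {D}; {B}⁺ = {B} — none reach the full schema.
Any other superkey contains one of these as a subset, so there are no further candidate keys.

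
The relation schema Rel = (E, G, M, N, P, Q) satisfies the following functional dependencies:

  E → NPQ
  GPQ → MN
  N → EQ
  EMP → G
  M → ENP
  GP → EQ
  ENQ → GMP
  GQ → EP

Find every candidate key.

E, M, N, GP, GQ

{E}⁺: E→NPQ adds N, P, Q; ENQ→GMP adds G, M → {E, G, M, N, P, Q}.
{M}⁺: M→ENP adds E, N, P; E→NPQ adds Q; EMP→G adds G → {E, G, M, N, P, Q}.
{N}⁺: N→EQ adds E, Q; ENQ→GMP adds G, M, P → {E, G, M, N, P, Q}.
{G, P}⁺: GP→EQ adds E, Q; E→NPQ adds N; GPQ→MN adds M → {E, G, M, N, P, Q}. Minimal: {P}⁺ = {P}; {G}⁺ = {G} — none reach the full schema.
{G, Q}⁺: GQ→EP adds E, P; E→NPQ adds N; GPQ→MN adds M → {E, G, M, N, P, Q}. Minimal: {Q}⁺ = {Q}; {G}⁺ = {G} — none reach the full schema.
Any other superkey contains one of these as a subset, so there are no further candidate keys.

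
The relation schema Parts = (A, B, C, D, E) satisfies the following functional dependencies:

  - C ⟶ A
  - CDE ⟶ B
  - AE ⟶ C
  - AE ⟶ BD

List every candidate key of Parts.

(A, E), (C, E)

Attribute E never appears on the right-hand side of any dependency, so E must belong to every candidate key.
{E}⁺ = {E}, which is not all of the schema, so we must add further attributes.
{A, E}⁺: AE→C adds C; AE→BD adds B, D → {A, B, C, D, E}.
{C, E}⁺: C→A adds A; AE→BD adds B, D → {A, B, C, D, E}.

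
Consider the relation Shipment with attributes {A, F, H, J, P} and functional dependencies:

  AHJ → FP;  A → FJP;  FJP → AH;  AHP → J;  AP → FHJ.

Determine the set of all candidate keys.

{A}⁺: A→FJP adds F, J, P; FJP→AH adds H → {A, F, H, J, P}.
{F, J, P}⁺: FJP→AH adds A, H → {A, F, H, J, P}. Minimal: {J, P}⁺ = {J, P}; {F, P}⁺ = {F, P}; {F, J}⁺ = {F, J} — none reach the full schema.
Any other superkey contains one of these as a subset, so there are no further candidate keys.

{A}, {F, J, P}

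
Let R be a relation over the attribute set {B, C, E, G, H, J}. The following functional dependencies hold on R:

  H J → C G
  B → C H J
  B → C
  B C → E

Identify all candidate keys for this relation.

{B}⁺: B→CHJ adds C, H, J; BC→E adds E; HJ→CG adds G → {B, C, E, G, H, J}.
No other minimal superkey exists.

{B}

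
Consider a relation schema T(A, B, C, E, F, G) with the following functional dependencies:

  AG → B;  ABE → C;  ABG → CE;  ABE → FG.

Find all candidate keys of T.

Attribute A never appears on the right-hand side of any dependency, so A must belong to every candidate key.
{A}⁺ = {A}, which is not all of the schema, so we must add further attributes.
{A, G}⁺: AG→B adds B; ABG→CE adds C, E; ABE→FG adds F → {A, B, C, E, F, G}. Minimal: {G}⁺ = {G}; {A}⁺ = {A} — none reach the full schema.
{A, B, E}⁺: ABE→C adds C; ABE→FG adds F, G → {A, B, C, E, F, G}. Minimal: {B, E}⁺ = {B, E}; {A, E}⁺ = {A, E}; {A, B}⁺ = {A, B} — none reach the full schema.
Any other superkey contains one of these as a subset, so there are no further candidate keys.

{A, G}; {A, B, E}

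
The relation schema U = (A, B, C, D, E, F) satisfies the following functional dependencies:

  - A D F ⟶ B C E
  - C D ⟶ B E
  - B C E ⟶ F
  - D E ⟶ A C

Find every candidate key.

{C, D}, {D, E}, {A, D, F}

Attribute D never appears on the right-hand side of any dependency, so D must belong to every candidate key.
{D}⁺ = {D}, which is not all of the schema, so we must add further attributes.
{C, D}⁺: CD→BE adds B, E; BCE→F adds F; DE→AC adds A → {A, B, C, D, E, F}.
{D, E}⁺: DE→AC adds A, C; CD→BE adds B; BCE→F adds F → {A, B, C, D, E, F}.
{A, D, F}⁺: ADF→BCE adds B, C, E → {A, B, C, D, E, F}.
Any other superkey contains one of these as a subset, so there are no further candidate keys.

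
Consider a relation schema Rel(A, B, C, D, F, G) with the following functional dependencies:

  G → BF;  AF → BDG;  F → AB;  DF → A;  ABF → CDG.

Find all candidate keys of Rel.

{F}⁺: F→AB adds A, B; ABF→CDG adds C, D, G → {A, B, C, D, F, G}.
{G}⁺: G→BF adds B, F; F→AB adds A; ABF→CDG adds C, D → {A, B, C, D, F, G}.

(F), (G)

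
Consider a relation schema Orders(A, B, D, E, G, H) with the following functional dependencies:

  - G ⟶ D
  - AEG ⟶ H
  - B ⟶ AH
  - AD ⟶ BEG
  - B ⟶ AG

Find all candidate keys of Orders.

(B); (A, D); (A, G)

{B}⁺: B→AH adds A, H; B→AG adds G; G→D adds D; AD→BEG adds E → {A, B, D, E, G, H}.
{A, D}⁺: AD→BEG adds B, E, G; AEG→H adds H → {A, B, D, E, G, H}. Minimal: {D}⁺ = {D}; {A}⁺ = {A} — none reach the full schema.
{A, G}⁺: G→D adds D; AD→BEG adds B, E; AEG→H adds H → {A, B, D, E, G, H}. Minimal: {G}⁺ = {D, G}; {A}⁺ = {A} — none reach the full schema.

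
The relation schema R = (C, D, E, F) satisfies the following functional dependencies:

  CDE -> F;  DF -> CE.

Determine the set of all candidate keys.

Attribute D never appears on the right-hand side of any dependency, so D must belong to every candidate key.
{D}⁺ = {D}, which is not all of the schema, so we must add further attributes.
{D, F}⁺: DF→CE adds C, E → {C, D, E, F}.
{C, D, E}⁺: CDE→F adds F → {C, D, E, F}.
Any other superkey contains one of these as a subset, so there are no further candidate keys.

DF, CDE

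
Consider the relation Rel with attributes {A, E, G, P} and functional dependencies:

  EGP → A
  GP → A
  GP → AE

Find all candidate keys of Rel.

GP

Attributes G, P never appear on any right-hand side, so every candidate key must contain {G, P}.
{G, P}⁺ = {A, E, G, P}, which is all of the schema, so {G, P} is the only candidate key.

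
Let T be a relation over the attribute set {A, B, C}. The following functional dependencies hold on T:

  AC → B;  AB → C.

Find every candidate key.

AB, AC

{A, B}⁺: AB→C adds C → {A, B, C}. Minimal: {B}⁺ = {B}; {A}⁺ = {A} — none reach the full schema.
{A, C}⁺: AC→B adds B → {A, B, C}. Minimal: {C}⁺ = {C}; {A}⁺ = {A} — none reach the full schema.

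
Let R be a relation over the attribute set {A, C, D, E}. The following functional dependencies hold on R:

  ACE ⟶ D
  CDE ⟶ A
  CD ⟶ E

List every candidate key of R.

{C, D}, {A, C, E}

Attribute C never appears on the right-hand side of any dependency, so C must belong to every candidate key.
{C}⁺ = {C}, which is not all of the schema, so we must add further attributes.
{C, D}⁺: CD→E adds E; CDE→A adds A → {A, C, D, E}. Minimal: {D}⁺ = {D}; {C}⁺ = {C} — none reach the full schema.
{A, C, E}⁺: ACE→D adds D → {A, C, D, E}. Minimal: {C, E}⁺ = {C, E}; {A, E}⁺ = {A, E}; {A, C}⁺ = {A, C} — none reach the full schema.
Any other superkey contains one of these as a subset, so there are no further candidate keys.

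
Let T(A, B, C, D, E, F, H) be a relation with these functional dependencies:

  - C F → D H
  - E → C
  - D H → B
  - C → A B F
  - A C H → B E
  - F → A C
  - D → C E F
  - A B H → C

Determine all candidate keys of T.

{C}⁺: C→ABF adds A, B, F; CF→DH adds D, H; ACH→BE adds E → {A, B, C, D, E, F, H}.
{D}⁺: D→CEF adds C, E, F; CF→DH adds H; DH→B adds B; C→ABF adds A → {A, B, C, D, E, F, H}.
{E}⁺: E→C adds C; C→ABF adds A, B, F; CF→DH adds D, H → {A, B, C, D, E, F, H}.
{F}⁺: F→AC adds A, C; CF→DH adds D, H; DH→B adds B; ACH→BE adds E → {A, B, C, D, E, F, H}.
{A, B, H}⁺: ABH→C adds C; C→ABF adds F; ACH→BE adds E; CF→DH adds D → {A, B, C, D, E, F, H}. Minimal: {B, H}⁺ = {B, H}; {A, H}⁺ = {A, H}; {A, B}⁺ = {A, B} — none reach the full schema.
Any other superkey contains one of these as a subset, so there are no further candidate keys.

C, D, E, F, ABH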